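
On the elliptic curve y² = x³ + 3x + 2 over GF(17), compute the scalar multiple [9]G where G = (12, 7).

Double-and-add on 9 = (1001)₂. Start with G = (12, 7) for the leading 1-bit.
double: tangent at (12, 7): λ = (3·12² + 3)/(2·7) ≡ 10/14. 14⁻¹ ≡ 11 (mod 17) since 14·11 = 154 ≡ 1, so λ ≡ 10·11 ≡ 8.
  x = λ² - 12 - 12 = 64 - 24 ≡ 6; y = λ·(12 - 6) - 7 ≡ 7. → (6, 7)
double: tangent at (6, 7): λ = (3·6² + 3)/(2·7) ≡ 9/14. 14⁻¹ ≡ 11 (mod 17) since 14·11 = 154 ≡ 1, so λ ≡ 9·11 ≡ 14.
  x = λ² - 6 - 6 = 196 - 12 ≡ 14; y = λ·(6 - 14) - 7 ≡ 0. → (14, 0)
double: (14, 0) + (14, 0): same x and y₁ ≡ -y₂, so the sum is 𝒪.
add G: 𝒪 + (12, 7) = (12, 7) (identity).

(12, 7)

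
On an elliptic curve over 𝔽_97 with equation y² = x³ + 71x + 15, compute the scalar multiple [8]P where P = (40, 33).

(85, 65)

Repeated addition: build up to 8P.
2P: tangent at (40, 33): λ = (3·40² + 71)/(2·33) ≡ 21/66. 66⁻¹ ≡ 25 (mod 97), so λ ≡ 21·25 ≡ 40.
  x = λ² - 40 - 40 = 1600 - 80 ≡ 65; y = λ·(40 - 65) - 33 ≡ 34. → (65, 34)
3P: (65, 34) + (40, 33). λ = (33 - 34)/(40 - 65) ≡ 96/72 mod 97. 72⁻¹ ≡ 31 (mod 97), so λ ≡ 66.
  x = λ² - 65 - 40 = 4356 - 105 ≡ 80; y = λ·(65 - 80) - 34 ≡ 43. → (80, 43)
4P: (80, 43) + (40, 33). λ = (33 - 43)/(40 - 80) ≡ 87/57 mod 97. 57⁻¹ ≡ 80 (mod 97) since 57·80 = 4560 ≡ 1, so λ ≡ 73.
  x = λ² - 80 - 40 = 5329 - 120 ≡ 68; y = λ·(80 - 68) - 43 ≡ 57. → (68, 57)
5P: (68, 57) + (40, 33). λ = (33 - 57)/(40 - 68) ≡ 73/69 mod 97. 69⁻¹ ≡ 45 (mod 97), so λ ≡ 84.
  x = λ² - 68 - 40 = 7056 - 108 ≡ 61; y = λ·(68 - 61) - 57 ≡ 46. → (61, 46)
6P: (61, 46) + (40, 33). λ = (33 - 46)/(40 - 61) ≡ 84/76 mod 97. 76⁻¹ ≡ 60 (mod 97), so λ ≡ 93.
  x = λ² - 61 - 40 = 8649 - 101 ≡ 12; y = λ·(61 - 12) - 46 ≡ 49. → (12, 49)
7P: (12, 49) + (40, 33). λ = (33 - 49)/(40 - 12) ≡ 81/28 mod 97. 28⁻¹ ≡ 52 (mod 97), so λ ≡ 41.
  x = λ² - 12 - 40 = 1681 - 52 ≡ 77; y = λ·(12 - 77) - 49 ≡ 2. → (77, 2)
8P: (77, 2) + (40, 33). λ = (33 - 2)/(40 - 77) ≡ 31/60 mod 97. 60⁻¹ ≡ 76 (mod 97) since 60·76 = 4560 ≡ 1, so λ ≡ 28.
  x = λ² - 77 - 40 = 784 - 117 ≡ 85; y = λ·(77 - 85) - 2 ≡ 65. → (85, 65)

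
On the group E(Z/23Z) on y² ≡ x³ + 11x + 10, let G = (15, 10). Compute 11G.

(11, 17)

Double-and-add on 11 = (1011)₂. Start with G = (15, 10) for the leading 1-bit.
double: tangent at (15, 10): λ = (3·15² + 11)/(2·10) ≡ 19/20. 20⁻¹ ≡ 15 (mod 23), so λ ≡ 19·15 ≡ 9.
  x = λ² - 15 - 15 = 81 - 30 ≡ 5; y = λ·(15 - 5) - 10 ≡ 11. → (5, 11)
double: tangent at (5, 11): λ = (3·5² + 11)/(2·11) ≡ 17/22. 22⁻¹ ≡ 22 (mod 23) since 22·22 = 484 ≡ 1, so λ ≡ 17·22 ≡ 6.
  x = λ² - 5 - 5 = 36 - 10 ≡ 3; y = λ·(5 - 3) - 11 ≡ 1. → (3, 1)
add G: (3, 1) + (15, 10). λ = (10 - 1)/(15 - 3) ≡ 9/12 mod 23. 12⁻¹ ≡ 2 (mod 23), so λ ≡ 18.
  x = λ² - 3 - 15 = 324 - 18 ≡ 7; y = λ·(3 - 7) - 1 ≡ 19. → (7, 19)
double: tangent at (7, 19): λ = (3·7² + 11)/(2·19) ≡ 20/15. 15⁻¹ ≡ 20 (mod 23), so λ ≡ 20·20 ≡ 9.
  x = λ² - 7 - 7 = 81 - 14 ≡ 21; y = λ·(7 - 21) - 19 ≡ 16. → (21, 16)
add G: (21, 16) + (15, 10). λ = (10 - 16)/(15 - 21) ≡ 17/17 mod 23. 17⁻¹ ≡ 19 (mod 23) since 17·19 = 323 ≡ 1, so λ ≡ 1.
  x = λ² - 21 - 15 = 1 - 36 ≡ 11; y = λ·(21 - 11) - 16 ≡ 17. → (11, 17)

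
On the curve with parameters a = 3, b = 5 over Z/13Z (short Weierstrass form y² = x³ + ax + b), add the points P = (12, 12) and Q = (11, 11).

(12, 12) + (11, 11). λ = (11 - 12)/(11 - 12) ≡ 12/12 mod 13. 12⁻¹ ≡ 12 (mod 13), so λ ≡ 1.
  x = λ² - 12 - 11 = 1 - 23 ≡ 4; y = λ·(12 - 4) - 12 ≡ 9. → (4, 9)

(4, 9)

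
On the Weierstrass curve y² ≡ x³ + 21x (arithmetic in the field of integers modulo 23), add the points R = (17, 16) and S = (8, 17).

(0, 0)

(17, 16) + (8, 17). λ = (17 - 16)/(8 - 17) ≡ 1/14 mod 23. 14⁻¹ ≡ 5 (mod 23) since 14·5 = 70 ≡ 1, so λ ≡ 5.
  x = λ² - 17 - 8 = 25 - 25 ≡ 0; y = λ·(17 - 0) - 16 ≡ 0. → (0, 0)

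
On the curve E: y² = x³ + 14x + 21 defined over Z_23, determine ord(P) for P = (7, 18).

5

2P: tangent at (7, 18): λ = (3·7² + 14)/(2·18) ≡ 0/13. 13⁻¹ ≡ 16 (mod 23) since 13·16 = 208 ≡ 1, so λ ≡ 0·16 ≡ 0.
  x = λ² - 7 - 7 = 0 - 14 ≡ 9; y = λ·(7 - 9) - 18 ≡ 5. → (9, 5)
3P: (9, 5) + (7, 18). λ = (18 - 5)/(7 - 9) ≡ 13/21 mod 23. 21⁻¹ ≡ 11 (mod 23) since 21·11 = 231 ≡ 1, so λ ≡ 5.
  x = λ² - 9 - 7 = 25 - 16 ≡ 9; y = λ·(9 - 9) - 5 ≡ 18. → (9, 18)
4P: (9, 18) + (7, 18). λ = (18 - 18)/(7 - 9) ≡ 0/21 mod 23. 21⁻¹ ≡ 11 (mod 23) since 21·11 = 231 ≡ 1, so λ ≡ 0.
  x = λ² - 9 - 7 = 0 - 16 ≡ 7; y = λ·(9 - 7) - 18 ≡ 5. → (7, 5)
5P: (7, 5) + (7, 18): same x and y₁ ≡ -y₂, so the sum is O.
5P = O, so the order is 5.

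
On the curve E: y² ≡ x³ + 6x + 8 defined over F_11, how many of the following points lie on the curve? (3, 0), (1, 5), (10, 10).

1

(3, 0): 0² ≡ 0, rhs ≡ 9 → off.
(1, 5): 5² ≡ 3, rhs ≡ 4 → off.
(10, 10): 10² ≡ 1, rhs ≡ 1 → on.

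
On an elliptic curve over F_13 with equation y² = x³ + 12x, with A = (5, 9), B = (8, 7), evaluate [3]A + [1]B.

First 3A:
Repeated addition: build up to 3A.
2A: tangent at (5, 9): λ = (3·5² + 12)/(2·9) ≡ 9/5. 5⁻¹ ≡ 8 (mod 13), so λ ≡ 9·8 ≡ 7.
  x = λ² - 5 - 5 = 49 - 10 ≡ 0; y = λ·(5 - 0) - 9 ≡ 0. → (0, 0)
3A: (0, 0) + (5, 9). λ = (9 - 0)/(5 - 0) ≡ 9/5 mod 13. 5⁻¹ ≡ 8 (mod 13) since 5·8 = 40 ≡ 1, so λ ≡ 7.
  x = λ² - 0 - 5 = 49 - 5 ≡ 5; y = λ·(0 - 5) - 0 ≡ 4. → (5, 4)
3A = (5, 4).
Finally 3A + B:
(5, 4) + (8, 7). λ = (7 - 4)/(8 - 5) ≡ 3/3 mod 13. 3⁻¹ ≡ 9 (mod 13), so λ ≡ 1.
  x = λ² - 5 - 8 = 1 - 13 ≡ 1; y = λ·(5 - 1) - 4 ≡ 0. → (1, 0)

(1, 0)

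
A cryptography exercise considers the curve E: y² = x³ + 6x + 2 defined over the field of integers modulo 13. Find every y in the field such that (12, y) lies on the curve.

x³ + 6x + 2 = 1802 ≡ 8 (mod 13).
8 is a non-residue mod 13; no y exists.

none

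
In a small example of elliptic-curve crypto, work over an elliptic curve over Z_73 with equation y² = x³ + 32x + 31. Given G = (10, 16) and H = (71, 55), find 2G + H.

First 2G:
Repeated addition: build up to 2G.
2G: tangent at (10, 16): λ = (3·10² + 32)/(2·16) ≡ 40/32. 32⁻¹ ≡ 16 (mod 73) since 32·16 = 512 ≡ 1, so λ ≡ 40·16 ≡ 56.
  x = λ² - 10 - 10 = 3136 - 20 ≡ 50; y = λ·(10 - 50) - 16 ≡ 7. → (50, 7)
2G = (50, 7).
Finally 2G + H:
(50, 7) + (71, 55). λ = (55 - 7)/(71 - 50) ≡ 48/21 mod 73. 21⁻¹ ≡ 7 (mod 73) since 21·7 = 147 ≡ 1, so λ ≡ 44.
  x = λ² - 50 - 71 = 1936 - 121 ≡ 63; y = λ·(50 - 63) - 7 ≡ 5. → (63, 5)

(63, 5)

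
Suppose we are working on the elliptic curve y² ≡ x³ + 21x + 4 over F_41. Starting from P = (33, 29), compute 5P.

(16, 34)

Double-and-add on 5 = (101)₂. Start with P = (33, 29) for the leading 1-bit.
double: tangent at (33, 29): λ = (3·33² + 21)/(2·29) ≡ 8/17. 17⁻¹ ≡ 29 (mod 41) since 17·29 = 493 ≡ 1, so λ ≡ 8·29 ≡ 27.
  x = λ² - 33 - 33 = 729 - 66 ≡ 7; y = λ·(33 - 7) - 29 ≡ 17. → (7, 17)
double: tangent at (7, 17): λ = (3·7² + 21)/(2·17) ≡ 4/34. 34⁻¹ ≡ 35 (mod 41), so λ ≡ 4·35 ≡ 17.
  x = λ² - 7 - 7 = 289 - 14 ≡ 29; y = λ·(7 - 29) - 17 ≡ 19. → (29, 19)
add P: (29, 19) + (33, 29). λ = (29 - 19)/(33 - 29) ≡ 10/4 mod 41. 4⁻¹ ≡ 31 (mod 41) since 4·31 = 124 ≡ 1, so λ ≡ 23.
  x = λ² - 29 - 33 = 529 - 62 ≡ 16; y = λ·(29 - 16) - 19 ≡ 34. → (16, 34)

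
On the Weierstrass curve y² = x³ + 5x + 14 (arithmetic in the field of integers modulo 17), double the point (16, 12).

(4, 9)

tangent at (16, 12): λ = (3·16² + 5)/(2·12) ≡ 8/7. 7⁻¹ ≡ 5 (mod 17), so λ ≡ 8·5 ≡ 6.
  x = λ² - 16 - 16 = 36 - 32 ≡ 4; y = λ·(16 - 4) - 12 ≡ 9. → (4, 9)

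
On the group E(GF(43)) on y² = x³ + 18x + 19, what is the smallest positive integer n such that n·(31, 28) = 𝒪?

8

2P: tangent at (31, 28): λ = (3·31² + 18)/(2·28) ≡ 20/13. 13⁻¹ ≡ 10 (mod 43), so λ ≡ 20·10 ≡ 28.
  x = λ² - 31 - 31 = 784 - 62 ≡ 34; y = λ·(31 - 34) - 28 ≡ 17. → (34, 17)
3P: (34, 17) + (31, 28). λ = (28 - 17)/(31 - 34) ≡ 11/40 mod 43. 40⁻¹ ≡ 14 (mod 43), so λ ≡ 25.
  x = λ² - 34 - 31 = 625 - 65 ≡ 1; y = λ·(34 - 1) - 17 ≡ 34. → (1, 34)
4P: (1, 34) + (31, 28). λ = (28 - 34)/(31 - 1) ≡ 37/30 mod 43. 30⁻¹ ≡ 33 (mod 43), so λ ≡ 17.
  x = λ² - 1 - 31 = 289 - 32 ≡ 42; y = λ·(1 - 42) - 34 ≡ 0. → (42, 0)
5P: (42, 0) + (31, 28). λ = (28 - 0)/(31 - 42) ≡ 28/32 mod 43. 32⁻¹ ≡ 39 (mod 43), so λ ≡ 17.
  x = λ² - 42 - 31 = 289 - 73 ≡ 1; y = λ·(42 - 1) - 0 ≡ 9. → (1, 9)
6P: (1, 9) + (31, 28). λ = (28 - 9)/(31 - 1) ≡ 19/30 mod 43. 30⁻¹ ≡ 33 (mod 43) since 30·33 = 990 ≡ 1, so λ ≡ 25.
  x = λ² - 1 - 31 = 625 - 32 ≡ 34; y = λ·(1 - 34) - 9 ≡ 26. → (34, 26)
7P: (34, 26) + (31, 28). λ = (28 - 26)/(31 - 34) ≡ 2/40 mod 43. 40⁻¹ ≡ 14 (mod 43), so λ ≡ 28.
  x = λ² - 34 - 31 = 784 - 65 ≡ 31; y = λ·(34 - 31) - 26 ≡ 15. → (31, 15)
8P: (31, 15) + (31, 28): same x and y₁ ≡ -y₂, so the sum is 𝒪.
8P = 𝒪, so the order is 8.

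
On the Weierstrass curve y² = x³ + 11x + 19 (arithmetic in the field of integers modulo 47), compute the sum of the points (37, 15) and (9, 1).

(37, 15) + (9, 1). λ = (1 - 15)/(9 - 37) ≡ 33/19 mod 47. 19⁻¹ ≡ 5 (mod 47) since 19·5 = 95 ≡ 1, so λ ≡ 24.
  x = λ² - 37 - 9 = 576 - 46 ≡ 13; y = λ·(37 - 13) - 15 ≡ 44. → (13, 44)

(13, 44)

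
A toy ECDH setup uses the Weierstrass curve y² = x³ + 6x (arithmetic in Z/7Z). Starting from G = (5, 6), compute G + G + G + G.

Double-and-add on 4 = (100)₂. Start with G = (5, 6) for the leading 1-bit.
double: tangent at (5, 6): λ = (3·5² + 6)/(2·6) ≡ 4/5. 5⁻¹ ≡ 3 (mod 7), so λ ≡ 4·3 ≡ 5.
  x = λ² - 5 - 5 = 25 - 10 ≡ 1; y = λ·(5 - 1) - 6 ≡ 0. → (1, 0)
double: (1, 0) + (1, 0): same x and y₁ ≡ -y₂, so the sum is ∞.

O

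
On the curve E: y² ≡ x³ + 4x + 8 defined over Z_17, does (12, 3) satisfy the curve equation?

no

y² = 3² ≡ 9; x³ + 4x + 8 = 1784 ≡ 16 (mod 17). 9 ≠ 16.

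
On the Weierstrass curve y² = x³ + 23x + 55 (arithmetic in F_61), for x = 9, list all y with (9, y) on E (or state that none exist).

x³ + 23x + 55 = 991 ≡ 15 (mod 61).
Square roots of 15 mod 61: 25 and 36 (since 25² = 625 ≡ 15).

25, 36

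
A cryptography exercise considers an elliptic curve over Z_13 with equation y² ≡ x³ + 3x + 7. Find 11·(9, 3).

(12, 9)

Write G = (9, 3).
Repeated addition: build up to 11G.
2G: tangent at (9, 3): λ = (3·9² + 3)/(2·3) ≡ 12/6. 6⁻¹ ≡ 11 (mod 13) since 6·11 = 66 ≡ 1, so λ ≡ 12·11 ≡ 2.
  x = λ² - 9 - 9 = 4 - 18 ≡ 12; y = λ·(9 - 12) - 3 ≡ 4. → (12, 4)
3G: (12, 4) + (9, 3). λ = (3 - 4)/(9 - 12) ≡ 12/10 mod 13. 10⁻¹ ≡ 4 (mod 13), so λ ≡ 9.
  x = λ² - 12 - 9 = 81 - 21 ≡ 8; y = λ·(12 - 8) - 4 ≡ 6. → (8, 6)
4G: (8, 6) + (9, 3). λ = (3 - 6)/(9 - 8) ≡ 10/1 mod 13. 1⁻¹ ≡ 1 (mod 13) since 1·1 = 1 ≡ 1, so λ ≡ 10.
  x = λ² - 8 - 9 = 100 - 17 ≡ 5; y = λ·(8 - 5) - 6 ≡ 11. → (5, 11)
5G: (5, 11) + (9, 3). λ = (3 - 11)/(9 - 5) ≡ 5/4 mod 13. 4⁻¹ ≡ 10 (mod 13) since 4·10 = 40 ≡ 1, so λ ≡ 11.
  x = λ² - 5 - 9 = 121 - 14 ≡ 3; y = λ·(5 - 3) - 11 ≡ 11. → (3, 11)
6G: (3, 11) + (9, 3). λ = (3 - 11)/(9 - 3) ≡ 5/6 mod 13. 6⁻¹ ≡ 11 (mod 13) since 6·11 = 66 ≡ 1, so λ ≡ 3.
  x = λ² - 3 - 9 = 9 - 12 ≡ 10; y = λ·(3 - 10) - 11 ≡ 7. → (10, 7)
7G: (10, 7) + (9, 3). λ = (3 - 7)/(9 - 10) ≡ 9/12 mod 13. 12⁻¹ ≡ 12 (mod 13), so λ ≡ 4.
  x = λ² - 10 - 9 = 16 - 19 ≡ 10; y = λ·(10 - 10) - 7 ≡ 6. → (10, 6)
8G: (10, 6) + (9, 3). λ = (3 - 6)/(9 - 10) ≡ 10/12 mod 13. 12⁻¹ ≡ 12 (mod 13) since 12·12 = 144 ≡ 1, so λ ≡ 3.
  x = λ² - 10 - 9 = 9 - 19 ≡ 3; y = λ·(10 - 3) - 6 ≡ 2. → (3, 2)
9G: (3, 2) + (9, 3). λ = (3 - 2)/(9 - 3) ≡ 1/6 mod 13. 6⁻¹ ≡ 11 (mod 13), so λ ≡ 11.
  x = λ² - 3 - 9 = 121 - 12 ≡ 5; y = λ·(3 - 5) - 2 ≡ 2. → (5, 2)
10G: (5, 2) + (9, 3). λ = (3 - 2)/(9 - 5) ≡ 1/4 mod 13. 4⁻¹ ≡ 10 (mod 13), so λ ≡ 10.
  x = λ² - 5 - 9 = 100 - 14 ≡ 8; y = λ·(5 - 8) - 2 ≡ 7. → (8, 7)
11G: (8, 7) + (9, 3). λ = (3 - 7)/(9 - 8) ≡ 9/1 mod 13. 1⁻¹ ≡ 1 (mod 13), so λ ≡ 9.
  x = λ² - 8 - 9 = 81 - 17 ≡ 12; y = λ·(8 - 12) - 7 ≡ 9. → (12, 9)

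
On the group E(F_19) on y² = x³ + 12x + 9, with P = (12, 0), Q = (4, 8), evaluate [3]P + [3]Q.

First 3P:
Repeated addition: build up to 3P.
2P: (12, 0) + (12, 0): same x and y₁ ≡ -y₂, so the sum is ∞.
3P: ∞ + (12, 0) = (12, 0) (identity).
3P = (12, 0).
Next 3Q:
Repeated addition: build up to 3Q.
2Q: tangent at (4, 8): λ = (3·4² + 12)/(2·8) ≡ 3/16. 16⁻¹ ≡ 6 (mod 19) since 16·6 = 96 ≡ 1, so λ ≡ 3·6 ≡ 18.
  x = λ² - 4 - 4 = 324 - 8 ≡ 12; y = λ·(4 - 12) - 8 ≡ 0. → (12, 0)
3Q: (12, 0) + (4, 8). λ = (8 - 0)/(4 - 12) ≡ 8/11 mod 19. 11⁻¹ ≡ 7 (mod 19), so λ ≡ 18.
  x = λ² - 12 - 4 = 324 - 16 ≡ 4; y = λ·(12 - 4) - 0 ≡ 11. → (4, 11)
3Q = (4, 11).
Finally 3P + 3Q:
(12, 0) + (4, 11). λ = (11 - 0)/(4 - 12) ≡ 11/11 mod 19. 11⁻¹ ≡ 7 (mod 19), so λ ≡ 1.
  x = λ² - 12 - 4 = 1 - 16 ≡ 4; y = λ·(12 - 4) - 0 ≡ 8. → (4, 8)

(4, 8)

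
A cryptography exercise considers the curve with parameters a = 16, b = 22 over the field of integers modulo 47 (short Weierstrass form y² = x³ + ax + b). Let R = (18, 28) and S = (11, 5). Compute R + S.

(18, 28) + (11, 5). λ = (5 - 28)/(11 - 18) ≡ 24/40 mod 47. 40⁻¹ ≡ 20 (mod 47), so λ ≡ 10.
  x = λ² - 18 - 11 = 100 - 29 ≡ 24; y = λ·(18 - 24) - 28 ≡ 6. → (24, 6)

(24, 6)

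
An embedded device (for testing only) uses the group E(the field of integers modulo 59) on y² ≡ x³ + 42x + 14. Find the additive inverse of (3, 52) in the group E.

(3, 7)

-(3, 52) = (3, -52 mod 59) = (3, 7).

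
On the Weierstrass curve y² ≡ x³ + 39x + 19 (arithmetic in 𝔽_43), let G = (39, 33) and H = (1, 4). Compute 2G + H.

First 2G:
Repeated addition: build up to 2G.
2G: tangent at (39, 33): λ = (3·39² + 39)/(2·33) ≡ 1/23. 23⁻¹ ≡ 15 (mod 43) since 23·15 = 345 ≡ 1, so λ ≡ 1·15 ≡ 15.
  x = λ² - 39 - 39 = 225 - 78 ≡ 18; y = λ·(39 - 18) - 33 ≡ 24. → (18, 24)
2G = (18, 24).
Finally 2G + H:
(18, 24) + (1, 4). λ = (4 - 24)/(1 - 18) ≡ 23/26 mod 43. 26⁻¹ ≡ 5 (mod 43) since 26·5 = 130 ≡ 1, so λ ≡ 29.
  x = λ² - 18 - 1 = 841 - 19 ≡ 5; y = λ·(18 - 5) - 24 ≡ 9. → (5, 9)

(5, 9)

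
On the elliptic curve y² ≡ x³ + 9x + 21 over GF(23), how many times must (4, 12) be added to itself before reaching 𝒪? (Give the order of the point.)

2P: tangent at (4, 12): λ = (3·4² + 9)/(2·12) ≡ 11/1. 1⁻¹ ≡ 1 (mod 23), so λ ≡ 11·1 ≡ 11.
  x = λ² - 4 - 4 = 121 - 8 ≡ 21; y = λ·(4 - 21) - 12 ≡ 8. → (21, 8)
3P: (21, 8) + (4, 12). λ = (12 - 8)/(4 - 21) ≡ 4/6 mod 23. 6⁻¹ ≡ 4 (mod 23), so λ ≡ 16.
  x = λ² - 21 - 4 = 256 - 25 ≡ 1; y = λ·(21 - 1) - 8 ≡ 13. → (1, 13)
4P: (1, 13) + (4, 12). λ = (12 - 13)/(4 - 1) ≡ 22/3 mod 23. 3⁻¹ ≡ 8 (mod 23), so λ ≡ 15.
  x = λ² - 1 - 4 = 225 - 5 ≡ 13; y = λ·(1 - 13) - 13 ≡ 14. → (13, 14)
5P: (13, 14) + (4, 12). λ = (12 - 14)/(4 - 13) ≡ 21/14 mod 23. 14⁻¹ ≡ 5 (mod 23), so λ ≡ 13.
  x = λ² - 13 - 4 = 169 - 17 ≡ 14; y = λ·(13 - 14) - 14 ≡ 19. → (14, 19)
6P: (14, 19) + (4, 12). λ = (12 - 19)/(4 - 14) ≡ 16/13 mod 23. 13⁻¹ ≡ 16 (mod 23) since 13·16 = 208 ≡ 1, so λ ≡ 3.
  x = λ² - 14 - 4 = 9 - 18 ≡ 14; y = λ·(14 - 14) - 19 ≡ 4. → (14, 4)
7P: (14, 4) + (4, 12). λ = (12 - 4)/(4 - 14) ≡ 8/13 mod 23. 13⁻¹ ≡ 16 (mod 23), so λ ≡ 13.
  x = λ² - 14 - 4 = 169 - 18 ≡ 13; y = λ·(14 - 13) - 4 ≡ 9. → (13, 9)
8P: (13, 9) + (4, 12). λ = (12 - 9)/(4 - 13) ≡ 3/14 mod 23. 14⁻¹ ≡ 5 (mod 23), so λ ≡ 15.
  x = λ² - 13 - 4 = 225 - 17 ≡ 1; y = λ·(13 - 1) - 9 ≡ 10. → (1, 10)
9P: (1, 10) + (4, 12). λ = (12 - 10)/(4 - 1) ≡ 2/3 mod 23. 3⁻¹ ≡ 8 (mod 23) since 3·8 = 24 ≡ 1, so λ ≡ 16.
  x = λ² - 1 - 4 = 256 - 5 ≡ 21; y = λ·(1 - 21) - 10 ≡ 15. → (21, 15)
10P: (21, 15) + (4, 12). λ = (12 - 15)/(4 - 21) ≡ 20/6 mod 23. 6⁻¹ ≡ 4 (mod 23) since 6·4 = 24 ≡ 1, so λ ≡ 11.
  x = λ² - 21 - 4 = 121 - 25 ≡ 4; y = λ·(21 - 4) - 15 ≡ 11. → (4, 11)
11P: (4, 11) + (4, 12): same x and y₁ ≡ -y₂, so the sum is 𝒪.
11P = 𝒪, so the order is 11.

11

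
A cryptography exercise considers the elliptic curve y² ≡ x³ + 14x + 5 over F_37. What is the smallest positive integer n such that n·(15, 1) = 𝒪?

11

2P: tangent at (15, 1): λ = (3·15² + 14)/(2·1) ≡ 23/2. 2⁻¹ ≡ 19 (mod 37), so λ ≡ 23·19 ≡ 30.
  x = λ² - 15 - 15 = 900 - 30 ≡ 19; y = λ·(15 - 19) - 1 ≡ 27. → (19, 27)
3P: (19, 27) + (15, 1). λ = (1 - 27)/(15 - 19) ≡ 11/33 mod 37. 33⁻¹ ≡ 9 (mod 37) since 33·9 = 297 ≡ 1, so λ ≡ 25.
  x = λ² - 19 - 15 = 625 - 34 ≡ 36; y = λ·(19 - 36) - 27 ≡ 29. → (36, 29)
4P: (36, 29) + (15, 1). λ = (1 - 29)/(15 - 36) ≡ 9/16 mod 37. 16⁻¹ ≡ 7 (mod 37), so λ ≡ 26.
  x = λ² - 36 - 15 = 676 - 51 ≡ 33; y = λ·(36 - 33) - 29 ≡ 12. → (33, 12)
5P: (33, 12) + (15, 1). λ = (1 - 12)/(15 - 33) ≡ 26/19 mod 37. 19⁻¹ ≡ 2 (mod 37) since 19·2 = 38 ≡ 1, so λ ≡ 15.
  x = λ² - 33 - 15 = 225 - 48 ≡ 29; y = λ·(33 - 29) - 12 ≡ 11. → (29, 11)
6P: (29, 11) + (15, 1). λ = (1 - 11)/(15 - 29) ≡ 27/23 mod 37. 23⁻¹ ≡ 29 (mod 37) since 23·29 = 667 ≡ 1, so λ ≡ 6.
  x = λ² - 29 - 15 = 36 - 44 ≡ 29; y = λ·(29 - 29) - 11 ≡ 26. → (29, 26)
7P: (29, 26) + (15, 1). λ = (1 - 26)/(15 - 29) ≡ 12/23 mod 37. 23⁻¹ ≡ 29 (mod 37), so λ ≡ 15.
  x = λ² - 29 - 15 = 225 - 44 ≡ 33; y = λ·(29 - 33) - 26 ≡ 25. → (33, 25)
8P: (33, 25) + (15, 1). λ = (1 - 25)/(15 - 33) ≡ 13/19 mod 37. 19⁻¹ ≡ 2 (mod 37) since 19·2 = 38 ≡ 1, so λ ≡ 26.
  x = λ² - 33 - 15 = 676 - 48 ≡ 36; y = λ·(33 - 36) - 25 ≡ 8. → (36, 8)
9P: (36, 8) + (15, 1). λ = (1 - 8)/(15 - 36) ≡ 30/16 mod 37. 16⁻¹ ≡ 7 (mod 37), so λ ≡ 25.
  x = λ² - 36 - 15 = 625 - 51 ≡ 19; y = λ·(36 - 19) - 8 ≡ 10. → (19, 10)
10P: (19, 10) + (15, 1). λ = (1 - 10)/(15 - 19) ≡ 28/33 mod 37. 33⁻¹ ≡ 9 (mod 37) since 33·9 = 297 ≡ 1, so λ ≡ 30.
  x = λ² - 19 - 15 = 900 - 34 ≡ 15; y = λ·(19 - 15) - 10 ≡ 36. → (15, 36)
11P: (15, 36) + (15, 1): same x and y₁ ≡ -y₂, so the sum is 𝒪.
11P = 𝒪, so the order is 11.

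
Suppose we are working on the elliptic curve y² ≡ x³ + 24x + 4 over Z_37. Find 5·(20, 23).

Write G = (20, 23).
Repeated addition: build up to 5G.
2G: tangent at (20, 23): λ = (3·20² + 24)/(2·23) ≡ 3/9. 9⁻¹ ≡ 33 (mod 37), so λ ≡ 3·33 ≡ 25.
  x = λ² - 20 - 20 = 625 - 40 ≡ 30; y = λ·(20 - 30) - 23 ≡ 23. → (30, 23)
3G: (30, 23) + (20, 23). λ = (23 - 23)/(20 - 30) ≡ 0/27 mod 37. 27⁻¹ ≡ 11 (mod 37), so λ ≡ 0.
  x = λ² - 30 - 20 = 0 - 50 ≡ 24; y = λ·(30 - 24) - 23 ≡ 14. → (24, 14)
4G: (24, 14) + (20, 23). λ = (23 - 14)/(20 - 24) ≡ 9/33 mod 37. 33⁻¹ ≡ 9 (mod 37) since 33·9 = 297 ≡ 1, so λ ≡ 7.
  x = λ² - 24 - 20 = 49 - 44 ≡ 5; y = λ·(24 - 5) - 14 ≡ 8. → (5, 8)
5G: (5, 8) + (20, 23). λ = (23 - 8)/(20 - 5) ≡ 15/15 mod 37. 15⁻¹ ≡ 5 (mod 37), so λ ≡ 1.
  x = λ² - 5 - 20 = 1 - 25 ≡ 13; y = λ·(5 - 13) - 8 ≡ 21. → (13, 21)

(13, 21)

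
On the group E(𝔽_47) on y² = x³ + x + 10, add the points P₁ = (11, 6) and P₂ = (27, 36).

(11, 6) + (27, 36). λ = (36 - 6)/(27 - 11) ≡ 30/16 mod 47. 16⁻¹ ≡ 3 (mod 47), so λ ≡ 43.
  x = λ² - 11 - 27 = 1849 - 38 ≡ 25; y = λ·(11 - 25) - 6 ≡ 3. → (25, 3)

(25, 3)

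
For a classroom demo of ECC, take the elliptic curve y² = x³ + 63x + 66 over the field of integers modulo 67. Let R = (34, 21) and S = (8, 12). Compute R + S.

(5, 38)

(34, 21) + (8, 12). λ = (12 - 21)/(8 - 34) ≡ 58/41 mod 67. 41⁻¹ ≡ 18 (mod 67) since 41·18 = 738 ≡ 1, so λ ≡ 39.
  x = λ² - 34 - 8 = 1521 - 42 ≡ 5; y = λ·(34 - 5) - 21 ≡ 38. → (5, 38)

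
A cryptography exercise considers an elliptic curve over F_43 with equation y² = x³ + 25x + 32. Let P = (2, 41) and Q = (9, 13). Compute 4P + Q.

(1, 31)

First 4P:
Double-and-add on 4 = (100)₂. Start with P = (2, 41) for the leading 1-bit.
double: tangent at (2, 41): λ = (3·2² + 25)/(2·41) ≡ 37/39. 39⁻¹ ≡ 32 (mod 43), so λ ≡ 37·32 ≡ 23.
  x = λ² - 2 - 2 = 529 - 4 ≡ 9; y = λ·(2 - 9) - 41 ≡ 13. → (9, 13)
double: tangent at (9, 13): λ = (3·9² + 25)/(2·13) ≡ 10/26. 26⁻¹ ≡ 5 (mod 43), so λ ≡ 10·5 ≡ 7.
  x = λ² - 9 - 9 = 49 - 18 ≡ 31; y = λ·(9 - 31) - 13 ≡ 5. → (31, 5)
4P = (31, 5).
Finally 4P + Q:
(31, 5) + (9, 13). λ = (13 - 5)/(9 - 31) ≡ 8/21 mod 43. 21⁻¹ ≡ 41 (mod 43) since 21·41 = 861 ≡ 1, so λ ≡ 27.
  x = λ² - 31 - 9 = 729 - 40 ≡ 1; y = λ·(31 - 1) - 5 ≡ 31. → (1, 31)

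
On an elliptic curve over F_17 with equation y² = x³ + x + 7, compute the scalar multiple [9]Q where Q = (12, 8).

(7, 0)

Double-and-add on 9 = (1001)₂. Start with Q = (12, 8) for the leading 1-bit.
double: tangent at (12, 8): λ = (3·12² + 1)/(2·8) ≡ 8/16. 16⁻¹ ≡ 16 (mod 17), so λ ≡ 8·16 ≡ 9.
  x = λ² - 12 - 12 = 81 - 24 ≡ 6; y = λ·(12 - 6) - 8 ≡ 12. → (6, 12)
double: tangent at (6, 12): λ = (3·6² + 1)/(2·12) ≡ 7/7. 7⁻¹ ≡ 5 (mod 17), so λ ≡ 7·5 ≡ 1.
  x = λ² - 6 - 6 = 1 - 12 ≡ 6; y = λ·(6 - 6) - 12 ≡ 5. → (6, 5)
double: tangent at (6, 5): λ = (3·6² + 1)/(2·5) ≡ 7/10. 10⁻¹ ≡ 12 (mod 17), so λ ≡ 7·12 ≡ 16.
  x = λ² - 6 - 6 = 256 - 12 ≡ 6; y = λ·(6 - 6) - 5 ≡ 12. → (6, 12)
add Q: (6, 12) + (12, 8). λ = (8 - 12)/(12 - 6) ≡ 13/6 mod 17. 6⁻¹ ≡ 3 (mod 17), so λ ≡ 5.
  x = λ² - 6 - 12 = 25 - 18 ≡ 7; y = λ·(6 - 7) - 12 ≡ 0. → (7, 0)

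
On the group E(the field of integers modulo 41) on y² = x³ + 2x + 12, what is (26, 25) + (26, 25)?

tangent at (26, 25): λ = (3·26² + 2)/(2·25) ≡ 21/9. 9⁻¹ ≡ 32 (mod 41), so λ ≡ 21·32 ≡ 16.
  x = λ² - 26 - 26 = 256 - 52 ≡ 40; y = λ·(26 - 40) - 25 ≡ 38. → (40, 38)

(40, 38)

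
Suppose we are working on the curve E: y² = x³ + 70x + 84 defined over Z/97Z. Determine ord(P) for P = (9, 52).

11

2P: tangent at (9, 52): λ = (3·9² + 70)/(2·52) ≡ 22/7. 7⁻¹ ≡ 14 (mod 97) since 7·14 = 98 ≡ 1, so λ ≡ 22·14 ≡ 17.
  x = λ² - 9 - 9 = 289 - 18 ≡ 77; y = λ·(9 - 77) - 52 ≡ 53. → (77, 53)
3P: (77, 53) + (9, 52). λ = (52 - 53)/(9 - 77) ≡ 96/29 mod 97. 29⁻¹ ≡ 87 (mod 97) since 29·87 = 2523 ≡ 1, so λ ≡ 10.
  x = λ² - 77 - 9 = 100 - 86 ≡ 14; y = λ·(77 - 14) - 53 ≡ 92. → (14, 92)
4P: (14, 92) + (9, 52). λ = (52 - 92)/(9 - 14) ≡ 57/92 mod 97. 92⁻¹ ≡ 58 (mod 97), so λ ≡ 8.
  x = λ² - 14 - 9 = 64 - 23 ≡ 41; y = λ·(14 - 41) - 92 ≡ 80. → (41, 80)
5P: (41, 80) + (9, 52). λ = (52 - 80)/(9 - 41) ≡ 69/65 mod 97. 65⁻¹ ≡ 3 (mod 97), so λ ≡ 13.
  x = λ² - 41 - 9 = 169 - 50 ≡ 22; y = λ·(41 - 22) - 80 ≡ 70. → (22, 70)
6P: (22, 70) + (9, 52). λ = (52 - 70)/(9 - 22) ≡ 79/84 mod 97. 84⁻¹ ≡ 82 (mod 97), so λ ≡ 76.
  x = λ² - 22 - 9 = 5776 - 31 ≡ 22; y = λ·(22 - 22) - 70 ≡ 27. → (22, 27)
7P: (22, 27) + (9, 52). λ = (52 - 27)/(9 - 22) ≡ 25/84 mod 97. 84⁻¹ ≡ 82 (mod 97), so λ ≡ 13.
  x = λ² - 22 - 9 = 169 - 31 ≡ 41; y = λ·(22 - 41) - 27 ≡ 17. → (41, 17)
8P: (41, 17) + (9, 52). λ = (52 - 17)/(9 - 41) ≡ 35/65 mod 97. 65⁻¹ ≡ 3 (mod 97), so λ ≡ 8.
  x = λ² - 41 - 9 = 64 - 50 ≡ 14; y = λ·(41 - 14) - 17 ≡ 5. → (14, 5)
9P: (14, 5) + (9, 52). λ = (52 - 5)/(9 - 14) ≡ 47/92 mod 97. 92⁻¹ ≡ 58 (mod 97), so λ ≡ 10.
  x = λ² - 14 - 9 = 100 - 23 ≡ 77; y = λ·(14 - 77) - 5 ≡ 44. → (77, 44)
10P: (77, 44) + (9, 52). λ = (52 - 44)/(9 - 77) ≡ 8/29 mod 97. 29⁻¹ ≡ 87 (mod 97), so λ ≡ 17.
  x = λ² - 77 - 9 = 289 - 86 ≡ 9; y = λ·(77 - 9) - 44 ≡ 45. → (9, 45)
11P: (9, 45) + (9, 52): same x and y₁ ≡ -y₂, so the sum is O.
11P = O, so the order is 11.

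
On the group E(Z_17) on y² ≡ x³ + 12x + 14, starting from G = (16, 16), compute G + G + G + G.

Double-and-add on 4 = (100)₂. Start with G = (16, 16) for the leading 1-bit.
double: tangent at (16, 16): λ = (3·16² + 12)/(2·16) ≡ 15/15. 15⁻¹ ≡ 8 (mod 17), so λ ≡ 15·8 ≡ 1.
  x = λ² - 16 - 16 = 1 - 32 ≡ 3; y = λ·(16 - 3) - 16 ≡ 14. → (3, 14)
double: tangent at (3, 14): λ = (3·3² + 12)/(2·14) ≡ 5/11. 11⁻¹ ≡ 14 (mod 17), so λ ≡ 5·14 ≡ 2.
  x = λ² - 3 - 3 = 4 - 6 ≡ 15; y = λ·(3 - 15) - 14 ≡ 13. → (15, 13)

(15, 13)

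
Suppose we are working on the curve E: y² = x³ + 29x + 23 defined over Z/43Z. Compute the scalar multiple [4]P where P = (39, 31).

(36, 6)

Repeated addition: build up to 4P.
2P: tangent at (39, 31): λ = (3·39² + 29)/(2·31) ≡ 34/19. 19⁻¹ ≡ 34 (mod 43) since 19·34 = 646 ≡ 1, so λ ≡ 34·34 ≡ 38.
  x = λ² - 39 - 39 = 1444 - 78 ≡ 33; y = λ·(39 - 33) - 31 ≡ 25. → (33, 25)
3P: (33, 25) + (39, 31). λ = (31 - 25)/(39 - 33) ≡ 6/6 mod 43. 6⁻¹ ≡ 36 (mod 43) since 6·36 = 216 ≡ 1, so λ ≡ 1.
  x = λ² - 33 - 39 = 1 - 72 ≡ 15; y = λ·(33 - 15) - 25 ≡ 36. → (15, 36)
4P: (15, 36) + (39, 31). λ = (31 - 36)/(39 - 15) ≡ 38/24 mod 43. 24⁻¹ ≡ 9 (mod 43), so λ ≡ 41.
  x = λ² - 15 - 39 = 1681 - 54 ≡ 36; y = λ·(15 - 36) - 36 ≡ 6. → (36, 6)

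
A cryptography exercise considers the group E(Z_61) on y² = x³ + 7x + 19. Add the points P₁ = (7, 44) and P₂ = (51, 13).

(7, 44) + (51, 13). λ = (13 - 44)/(51 - 7) ≡ 30/44 mod 61. 44⁻¹ ≡ 43 (mod 61) since 44·43 = 1892 ≡ 1, so λ ≡ 9.
  x = λ² - 7 - 51 = 81 - 58 ≡ 23; y = λ·(7 - 23) - 44 ≡ 56. → (23, 56)

(23, 56)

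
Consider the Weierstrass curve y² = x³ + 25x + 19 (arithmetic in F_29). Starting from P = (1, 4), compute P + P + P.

Repeated addition: build up to 3P.
2P: tangent at (1, 4): λ = (3·1² + 25)/(2·4) ≡ 28/8. 8⁻¹ ≡ 11 (mod 29), so λ ≡ 28·11 ≡ 18.
  x = λ² - 1 - 1 = 324 - 2 ≡ 3; y = λ·(1 - 3) - 4 ≡ 18. → (3, 18)
3P: (3, 18) + (1, 4). λ = (4 - 18)/(1 - 3) ≡ 15/27 mod 29. 27⁻¹ ≡ 14 (mod 29), so λ ≡ 7.
  x = λ² - 3 - 1 = 49 - 4 ≡ 16; y = λ·(3 - 16) - 18 ≡ 7. → (16, 7)

(16, 7)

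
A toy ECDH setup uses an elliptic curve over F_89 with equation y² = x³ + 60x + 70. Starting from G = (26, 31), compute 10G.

(63, 46)

Repeated addition: build up to 10G.
2G: tangent at (26, 31): λ = (3·26² + 60)/(2·31) ≡ 41/62. 62⁻¹ ≡ 56 (mod 89), so λ ≡ 41·56 ≡ 71.
  x = λ² - 26 - 26 = 5041 - 52 ≡ 5; y = λ·(26 - 5) - 31 ≡ 36. → (5, 36)
3G: (5, 36) + (26, 31). λ = (31 - 36)/(26 - 5) ≡ 84/21 mod 89. 21⁻¹ ≡ 17 (mod 89), so λ ≡ 4.
  x = λ² - 5 - 26 = 16 - 31 ≡ 74; y = λ·(5 - 74) - 36 ≡ 44. → (74, 44)
4G: (74, 44) + (26, 31). λ = (31 - 44)/(26 - 74) ≡ 76/41 mod 89. 41⁻¹ ≡ 76 (mod 89), so λ ≡ 80.
  x = λ² - 74 - 26 = 6400 - 100 ≡ 70; y = λ·(74 - 70) - 44 ≡ 9. → (70, 9)
5G: (70, 9) + (26, 31). λ = (31 - 9)/(26 - 70) ≡ 22/45 mod 89. 45⁻¹ ≡ 2 (mod 89), so λ ≡ 44.
  x = λ² - 70 - 26 = 1936 - 96 ≡ 60; y = λ·(70 - 60) - 9 ≡ 75. → (60, 75)
6G: (60, 75) + (26, 31). λ = (31 - 75)/(26 - 60) ≡ 45/55 mod 89. 55⁻¹ ≡ 34 (mod 89) since 55·34 = 1870 ≡ 1, so λ ≡ 17.
  x = λ² - 60 - 26 = 289 - 86 ≡ 25; y = λ·(60 - 25) - 75 ≡ 75. → (25, 75)
7G: (25, 75) + (26, 31). λ = (31 - 75)/(26 - 25) ≡ 45/1 mod 89. 1⁻¹ ≡ 1 (mod 89), so λ ≡ 45.
  x = λ² - 25 - 26 = 2025 - 51 ≡ 16; y = λ·(25 - 16) - 75 ≡ 63. → (16, 63)
8G: (16, 63) + (26, 31). λ = (31 - 63)/(26 - 16) ≡ 57/10 mod 89. 10⁻¹ ≡ 9 (mod 89), so λ ≡ 68.
  x = λ² - 16 - 26 = 4624 - 42 ≡ 43; y = λ·(16 - 43) - 63 ≡ 59. → (43, 59)
9G: (43, 59) + (26, 31). λ = (31 - 59)/(26 - 43) ≡ 61/72 mod 89. 72⁻¹ ≡ 68 (mod 89), so λ ≡ 54.
  x = λ² - 43 - 26 = 2916 - 69 ≡ 88; y = λ·(43 - 88) - 59 ≡ 3. → (88, 3)
10G: (88, 3) + (26, 31). λ = (31 - 3)/(26 - 88) ≡ 28/27 mod 89. 27⁻¹ ≡ 33 (mod 89), so λ ≡ 34.
  x = λ² - 88 - 26 = 1156 - 114 ≡ 63; y = λ·(88 - 63) - 3 ≡ 46. → (63, 46)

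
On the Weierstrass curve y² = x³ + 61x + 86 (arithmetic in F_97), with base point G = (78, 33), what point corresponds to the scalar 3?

(50, 75)

Repeated addition: build up to 3G.
2G: tangent at (78, 33): λ = (3·78² + 61)/(2·33) ≡ 77/66. 66⁻¹ ≡ 25 (mod 97), so λ ≡ 77·25 ≡ 82.
  x = λ² - 78 - 78 = 6724 - 156 ≡ 69; y = λ·(78 - 69) - 33 ≡ 26. → (69, 26)
3G: (69, 26) + (78, 33). λ = (33 - 26)/(78 - 69) ≡ 7/9 mod 97. 9⁻¹ ≡ 54 (mod 97) since 9·54 = 486 ≡ 1, so λ ≡ 87.
  x = λ² - 69 - 78 = 7569 - 147 ≡ 50; y = λ·(69 - 50) - 26 ≡ 75. → (50, 75)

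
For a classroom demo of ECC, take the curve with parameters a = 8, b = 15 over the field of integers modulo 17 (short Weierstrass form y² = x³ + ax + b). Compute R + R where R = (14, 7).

tangent at (14, 7): λ = (3·14² + 8)/(2·7) ≡ 1/14. 14⁻¹ ≡ 11 (mod 17) since 14·11 = 154 ≡ 1, so λ ≡ 1·11 ≡ 11.
  x = λ² - 14 - 14 = 121 - 28 ≡ 8; y = λ·(14 - 8) - 7 ≡ 8. → (8, 8)

(8, 8)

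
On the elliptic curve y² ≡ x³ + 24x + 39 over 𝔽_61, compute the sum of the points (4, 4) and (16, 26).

(4, 4) + (16, 26). λ = (26 - 4)/(16 - 4) ≡ 22/12 mod 61. 12⁻¹ ≡ 56 (mod 61) since 12·56 = 672 ≡ 1, so λ ≡ 12.
  x = λ² - 4 - 16 = 144 - 20 ≡ 2; y = λ·(4 - 2) - 4 ≡ 20. → (2, 20)

(2, 20)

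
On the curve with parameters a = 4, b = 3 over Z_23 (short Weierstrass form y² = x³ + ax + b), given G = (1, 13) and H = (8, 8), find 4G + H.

First 4G:
Double-and-add on 4 = (100)₂. Start with G = (1, 13) for the leading 1-bit.
double: tangent at (1, 13): λ = (3·1² + 4)/(2·13) ≡ 7/3. 3⁻¹ ≡ 8 (mod 23) since 3·8 = 24 ≡ 1, so λ ≡ 7·8 ≡ 10.
  x = λ² - 1 - 1 = 100 - 2 ≡ 6; y = λ·(1 - 6) - 13 ≡ 6. → (6, 6)
double: tangent at (6, 6): λ = (3·6² + 4)/(2·6) ≡ 20/12. 12⁻¹ ≡ 2 (mod 23), so λ ≡ 20·2 ≡ 17.
  x = λ² - 6 - 6 = 289 - 12 ≡ 1; y = λ·(6 - 1) - 6 ≡ 10. → (1, 10)
4G = (1, 10).
Finally 4G + H:
(1, 10) + (8, 8). λ = (8 - 10)/(8 - 1) ≡ 21/7 mod 23. 7⁻¹ ≡ 10 (mod 23), so λ ≡ 3.
  x = λ² - 1 - 8 = 9 - 9 ≡ 0; y = λ·(1 - 0) - 10 ≡ 16. → (0, 16)

(0, 16)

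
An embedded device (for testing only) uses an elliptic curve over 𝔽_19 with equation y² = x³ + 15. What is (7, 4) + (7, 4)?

(14, 17)

tangent at (7, 4): λ = (3·7² + 0)/(2·4) ≡ 14/8. 8⁻¹ ≡ 12 (mod 19), so λ ≡ 14·12 ≡ 16.
  x = λ² - 7 - 7 = 256 - 14 ≡ 14; y = λ·(7 - 14) - 4 ≡ 17. → (14, 17)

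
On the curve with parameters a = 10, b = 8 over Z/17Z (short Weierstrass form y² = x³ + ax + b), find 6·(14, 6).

Write P = (14, 6).
Double-and-add on 6 = (110)₂. Start with P = (14, 6) for the leading 1-bit.
double: tangent at (14, 6): λ = (3·14² + 10)/(2·6) ≡ 3/12. 12⁻¹ ≡ 10 (mod 17) since 12·10 = 120 ≡ 1, so λ ≡ 3·10 ≡ 13.
  x = λ² - 14 - 14 = 169 - 28 ≡ 5; y = λ·(14 - 5) - 6 ≡ 9. → (5, 9)
add P: (5, 9) + (14, 6). λ = (6 - 9)/(14 - 5) ≡ 14/9 mod 17. 9⁻¹ ≡ 2 (mod 17) since 9·2 = 18 ≡ 1, so λ ≡ 11.
  x = λ² - 5 - 14 = 121 - 19 ≡ 0; y = λ·(5 - 0) - 9 ≡ 12. → (0, 12)
double: tangent at (0, 12): λ = (3·0² + 10)/(2·12) ≡ 10/7. 7⁻¹ ≡ 5 (mod 17), so λ ≡ 10·5 ≡ 16.
  x = λ² - 0 - 0 = 256 - 0 ≡ 1; y = λ·(0 - 1) - 12 ≡ 6. → (1, 6)

(1, 6)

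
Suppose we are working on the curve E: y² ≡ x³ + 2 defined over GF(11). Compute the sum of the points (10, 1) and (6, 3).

(9, 4)

(10, 1) + (6, 3). λ = (3 - 1)/(6 - 10) ≡ 2/7 mod 11. 7⁻¹ ≡ 8 (mod 11) since 7·8 = 56 ≡ 1, so λ ≡ 5.
  x = λ² - 10 - 6 = 25 - 16 ≡ 9; y = λ·(10 - 9) - 1 ≡ 4. → (9, 4)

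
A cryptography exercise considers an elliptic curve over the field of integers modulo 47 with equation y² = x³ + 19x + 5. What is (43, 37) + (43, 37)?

(9, 23)

tangent at (43, 37): λ = (3·43² + 19)/(2·37) ≡ 20/27. 27⁻¹ ≡ 7 (mod 47) since 27·7 = 189 ≡ 1, so λ ≡ 20·7 ≡ 46.
  x = λ² - 43 - 43 = 2116 - 86 ≡ 9; y = λ·(43 - 9) - 37 ≡ 23. → (9, 23)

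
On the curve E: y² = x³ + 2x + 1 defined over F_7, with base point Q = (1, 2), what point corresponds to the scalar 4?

(1, 5)

Double-and-add on 4 = (100)₂. Start with Q = (1, 2) for the leading 1-bit.
double: tangent at (1, 2): λ = (3·1² + 2)/(2·2) ≡ 5/4. 4⁻¹ ≡ 2 (mod 7), so λ ≡ 5·2 ≡ 3.
  x = λ² - 1 - 1 = 9 - 2 ≡ 0; y = λ·(1 - 0) - 2 ≡ 1. → (0, 1)
double: tangent at (0, 1): λ = (3·0² + 2)/(2·1) ≡ 2/2. 2⁻¹ ≡ 4 (mod 7), so λ ≡ 2·4 ≡ 1.
  x = λ² - 0 - 0 = 1 - 0 ≡ 1; y = λ·(0 - 1) - 1 ≡ 5. → (1, 5)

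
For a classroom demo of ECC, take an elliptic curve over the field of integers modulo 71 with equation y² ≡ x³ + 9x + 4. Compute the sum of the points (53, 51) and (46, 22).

(8, 34)

(53, 51) + (46, 22). λ = (22 - 51)/(46 - 53) ≡ 42/64 mod 71. 64⁻¹ ≡ 10 (mod 71) since 64·10 = 640 ≡ 1, so λ ≡ 65.
  x = λ² - 53 - 46 = 4225 - 99 ≡ 8; y = λ·(53 - 8) - 51 ≡ 34. → (8, 34)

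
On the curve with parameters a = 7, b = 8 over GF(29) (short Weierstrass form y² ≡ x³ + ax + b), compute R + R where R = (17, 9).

(4, 10)

tangent at (17, 9): λ = (3·17² + 7)/(2·9) ≡ 4/18. 18⁻¹ ≡ 21 (mod 29) since 18·21 = 378 ≡ 1, so λ ≡ 4·21 ≡ 26.
  x = λ² - 17 - 17 = 676 - 34 ≡ 4; y = λ·(17 - 4) - 9 ≡ 10. → (4, 10)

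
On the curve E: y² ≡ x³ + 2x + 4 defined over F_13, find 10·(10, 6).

Write P = (10, 6).
Repeated addition: build up to 10P.
2P: tangent at (10, 6): λ = (3·10² + 2)/(2·6) ≡ 3/12. 12⁻¹ ≡ 12 (mod 13), so λ ≡ 3·12 ≡ 10.
  x = λ² - 10 - 10 = 100 - 20 ≡ 2; y = λ·(10 - 2) - 6 ≡ 9. → (2, 9)
3P: (2, 9) + (10, 6). λ = (6 - 9)/(10 - 2) ≡ 10/8 mod 13. 8⁻¹ ≡ 5 (mod 13), so λ ≡ 11.
  x = λ² - 2 - 10 = 121 - 12 ≡ 5; y = λ·(2 - 5) - 9 ≡ 10. → (5, 10)
4P: (5, 10) + (10, 6). λ = (6 - 10)/(10 - 5) ≡ 9/5 mod 13. 5⁻¹ ≡ 8 (mod 13), so λ ≡ 7.
  x = λ² - 5 - 10 = 49 - 15 ≡ 8; y = λ·(5 - 8) - 10 ≡ 8. → (8, 8)
5P: (8, 8) + (10, 6). λ = (6 - 8)/(10 - 8) ≡ 11/2 mod 13. 2⁻¹ ≡ 7 (mod 13) since 2·7 = 14 ≡ 1, so λ ≡ 12.
  x = λ² - 8 - 10 = 144 - 18 ≡ 9; y = λ·(8 - 9) - 8 ≡ 6. → (9, 6)
6P: (9, 6) + (10, 6). λ = (6 - 6)/(10 - 9) ≡ 0/1 mod 13. 1⁻¹ ≡ 1 (mod 13), so λ ≡ 0.
  x = λ² - 9 - 10 = 0 - 19 ≡ 7; y = λ·(9 - 7) - 6 ≡ 7. → (7, 7)
7P: (7, 7) + (10, 6). λ = (6 - 7)/(10 - 7) ≡ 12/3 mod 13. 3⁻¹ ≡ 9 (mod 13) since 3·9 = 27 ≡ 1, so λ ≡ 4.
  x = λ² - 7 - 10 = 16 - 17 ≡ 12; y = λ·(7 - 12) - 7 ≡ 12. → (12, 12)
8P: (12, 12) + (10, 6). λ = (6 - 12)/(10 - 12) ≡ 7/11 mod 13. 11⁻¹ ≡ 6 (mod 13) since 11·6 = 66 ≡ 1, so λ ≡ 3.
  x = λ² - 12 - 10 = 9 - 22 ≡ 0; y = λ·(12 - 0) - 12 ≡ 11. → (0, 11)
9P: (0, 11) + (10, 6). λ = (6 - 11)/(10 - 0) ≡ 8/10 mod 13. 10⁻¹ ≡ 4 (mod 13), so λ ≡ 6.
  x = λ² - 0 - 10 = 36 - 10 ≡ 0; y = λ·(0 - 0) - 11 ≡ 2. → (0, 2)
10P: (0, 2) + (10, 6). λ = (6 - 2)/(10 - 0) ≡ 4/10 mod 13. 10⁻¹ ≡ 4 (mod 13), so λ ≡ 3.
  x = λ² - 0 - 10 = 9 - 10 ≡ 12; y = λ·(0 - 12) - 2 ≡ 1. → (12, 1)

(12, 1)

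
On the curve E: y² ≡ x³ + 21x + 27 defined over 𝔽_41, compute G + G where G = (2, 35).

tangent at (2, 35): λ = (3·2² + 21)/(2·35) ≡ 33/29. 29⁻¹ ≡ 17 (mod 41), so λ ≡ 33·17 ≡ 28.
  x = λ² - 2 - 2 = 784 - 4 ≡ 1; y = λ·(2 - 1) - 35 ≡ 34. → (1, 34)

(1, 34)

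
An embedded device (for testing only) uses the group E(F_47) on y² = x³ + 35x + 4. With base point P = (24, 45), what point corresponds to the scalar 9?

(3, 29)

Double-and-add on 9 = (1001)₂. Start with P = (24, 45) for the leading 1-bit.
double: tangent at (24, 45): λ = (3·24² + 35)/(2·45) ≡ 24/43. 43⁻¹ ≡ 35 (mod 47), so λ ≡ 24·35 ≡ 41.
  x = λ² - 24 - 24 = 1681 - 48 ≡ 35; y = λ·(24 - 35) - 45 ≡ 21. → (35, 21)
double: tangent at (35, 21): λ = (3·35² + 35)/(2·21) ≡ 44/42. 42⁻¹ ≡ 28 (mod 47) since 42·28 = 1176 ≡ 1, so λ ≡ 44·28 ≡ 10.
  x = λ² - 35 - 35 = 100 - 70 ≡ 30; y = λ·(35 - 30) - 21 ≡ 29. → (30, 29)
double: tangent at (30, 29): λ = (3·30² + 35)/(2·29) ≡ 9/11. 11⁻¹ ≡ 30 (mod 47) since 11·30 = 330 ≡ 1, so λ ≡ 9·30 ≡ 35.
  x = λ² - 30 - 30 = 1225 - 60 ≡ 37; y = λ·(30 - 37) - 29 ≡ 8. → (37, 8)
add P: (37, 8) + (24, 45). λ = (45 - 8)/(24 - 37) ≡ 37/34 mod 47. 34⁻¹ ≡ 18 (mod 47), so λ ≡ 8.
  x = λ² - 37 - 24 = 64 - 61 ≡ 3; y = λ·(37 - 3) - 8 ≡ 29. → (3, 29)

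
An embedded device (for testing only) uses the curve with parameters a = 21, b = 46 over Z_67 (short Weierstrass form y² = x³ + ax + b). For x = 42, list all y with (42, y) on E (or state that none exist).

none

x³ + 21x + 46 = 75016 ≡ 43 (mod 67).
43 is a non-residue mod 67; no y exists.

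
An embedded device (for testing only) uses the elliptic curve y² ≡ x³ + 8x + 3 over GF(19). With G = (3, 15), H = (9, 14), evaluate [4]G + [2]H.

(17, 6)

First 4G:
Repeated addition: build up to 4G.
2G: tangent at (3, 15): λ = (3·3² + 8)/(2·15) ≡ 16/11. 11⁻¹ ≡ 7 (mod 19) since 11·7 = 77 ≡ 1, so λ ≡ 16·7 ≡ 17.
  x = λ² - 3 - 3 = 289 - 6 ≡ 17; y = λ·(3 - 17) - 15 ≡ 13. → (17, 13)
3G: (17, 13) + (3, 15). λ = (15 - 13)/(3 - 17) ≡ 2/5 mod 19. 5⁻¹ ≡ 4 (mod 19) since 5·4 = 20 ≡ 1, so λ ≡ 8.
  x = λ² - 17 - 3 = 64 - 20 ≡ 6; y = λ·(17 - 6) - 13 ≡ 18. → (6, 18)
4G: (6, 18) + (3, 15). λ = (15 - 18)/(3 - 6) ≡ 16/16 mod 19. 16⁻¹ ≡ 6 (mod 19), so λ ≡ 1.
  x = λ² - 6 - 3 = 1 - 9 ≡ 11; y = λ·(6 - 11) - 18 ≡ 15. → (11, 15)
4G = (11, 15).
Next 2H:
Repeated addition: build up to 2H.
2H: tangent at (9, 14): λ = (3·9² + 8)/(2·14) ≡ 4/9. 9⁻¹ ≡ 17 (mod 19), so λ ≡ 4·17 ≡ 11.
  x = λ² - 9 - 9 = 121 - 18 ≡ 8; y = λ·(9 - 8) - 14 ≡ 16. → (8, 16)
2H = (8, 16).
Finally 4G + 2H:
(11, 15) + (8, 16). λ = (16 - 15)/(8 - 11) ≡ 1/16 mod 19. 16⁻¹ ≡ 6 (mod 19), so λ ≡ 6.
  x = λ² - 11 - 8 = 36 - 19 ≡ 17; y = λ·(11 - 17) - 15 ≡ 6. → (17, 6)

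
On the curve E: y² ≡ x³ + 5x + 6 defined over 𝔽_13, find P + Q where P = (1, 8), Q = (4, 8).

(8, 5)

(1, 8) + (4, 8). λ = (8 - 8)/(4 - 1) ≡ 0/3 mod 13. 3⁻¹ ≡ 9 (mod 13) since 3·9 = 27 ≡ 1, so λ ≡ 0.
  x = λ² - 1 - 4 = 0 - 5 ≡ 8; y = λ·(1 - 8) - 8 ≡ 5. → (8, 5)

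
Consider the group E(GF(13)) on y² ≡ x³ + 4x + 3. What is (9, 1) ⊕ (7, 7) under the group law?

(9, 1) + (7, 7). λ = (7 - 1)/(7 - 9) ≡ 6/11 mod 13. 11⁻¹ ≡ 6 (mod 13) since 11·6 = 66 ≡ 1, so λ ≡ 10.
  x = λ² - 9 - 7 = 100 - 16 ≡ 6; y = λ·(9 - 6) - 1 ≡ 3. → (6, 3)

(6, 3)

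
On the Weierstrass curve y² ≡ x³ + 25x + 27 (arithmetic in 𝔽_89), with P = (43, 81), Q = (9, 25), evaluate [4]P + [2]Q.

(70, 76)

First 4P:
Repeated addition: build up to 4P.
2P: tangent at (43, 81): λ = (3·43² + 25)/(2·81) ≡ 54/73. 73⁻¹ ≡ 50 (mod 89) since 73·50 = 3650 ≡ 1, so λ ≡ 54·50 ≡ 30.
  x = λ² - 43 - 43 = 900 - 86 ≡ 13; y = λ·(43 - 13) - 81 ≡ 18. → (13, 18)
3P: (13, 18) + (43, 81). λ = (81 - 18)/(43 - 13) ≡ 63/30 mod 89. 30⁻¹ ≡ 3 (mod 89), so λ ≡ 11.
  x = λ² - 13 - 43 = 121 - 56 ≡ 65; y = λ·(13 - 65) - 18 ≡ 33. → (65, 33)
4P: (65, 33) + (43, 81). λ = (81 - 33)/(43 - 65) ≡ 48/67 mod 89. 67⁻¹ ≡ 4 (mod 89) since 67·4 = 268 ≡ 1, so λ ≡ 14.
  x = λ² - 65 - 43 = 196 - 108 ≡ 88; y = λ·(65 - 88) - 33 ≡ 1. → (88, 1)
4P = (88, 1).
Next 2Q:
Repeated addition: build up to 2Q.
2Q: tangent at (9, 25): λ = (3·9² + 25)/(2·25) ≡ 1/50. 50⁻¹ ≡ 73 (mod 89), so λ ≡ 1·73 ≡ 73.
  x = λ² - 9 - 9 = 5329 - 18 ≡ 60; y = λ·(9 - 60) - 25 ≡ 79. → (60, 79)
2Q = (60, 79).
Finally 4P + 2Q:
(88, 1) + (60, 79). λ = (79 - 1)/(60 - 88) ≡ 78/61 mod 89. 61⁻¹ ≡ 54 (mod 89) since 61·54 = 3294 ≡ 1, so λ ≡ 29.
  x = λ² - 88 - 60 = 841 - 148 ≡ 70; y = λ·(88 - 70) - 1 ≡ 76. → (70, 76)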